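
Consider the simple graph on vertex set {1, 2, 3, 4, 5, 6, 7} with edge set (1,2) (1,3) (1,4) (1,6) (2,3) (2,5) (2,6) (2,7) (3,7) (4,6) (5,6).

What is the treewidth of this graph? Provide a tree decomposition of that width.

Treewidth 2.
One optimal decomposition is:
Bags: B1 = {2, 5, 6}  B2 = {1, 2, 6}  B3 = {1, 2, 3}  B4 = {1, 4, 6}  B5 = {2, 3, 7}
Tree: B1–B2, B2–B3, B2–B4, B3–B5

Each bag holds 3 vertices, so the decomposition has width 2, which upper-bounds the treewidth. On the other hand G contains the 3-clique {1, 2, 3}. A clique must lie in a single bag of any decomposition, so no decomposition can have width below 2. Hence tw(G) = 2 exactly.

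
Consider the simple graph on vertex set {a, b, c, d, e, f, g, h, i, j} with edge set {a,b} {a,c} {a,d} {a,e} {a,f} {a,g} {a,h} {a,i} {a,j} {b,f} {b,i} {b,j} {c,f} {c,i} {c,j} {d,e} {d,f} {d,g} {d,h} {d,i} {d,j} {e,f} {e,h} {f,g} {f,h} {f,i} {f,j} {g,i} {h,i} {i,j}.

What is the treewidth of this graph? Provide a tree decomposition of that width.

Each bag holds 5 vertices, so the decomposition has width 4, which upper-bounds the treewidth. On the other hand G contains the 5-clique {a, d, e, f, h}. A clique must lie in a single bag of any decomposition, so no decomposition can have width below 4. Hence tw(G) = 4 exactly.

Treewidth 4.
Bags: B1 = {a, d, f, i, j}  B2 = {a, d, f, h, i}  B3 = {a, c, f, i, j}  B4 = {a, b, f, i, j}  B5 = {a, d, f, g, i}  B6 = {a, d, e, f, h}
Tree: B1–B2, B1–B3, B3–B4, B1–B5, B2–B6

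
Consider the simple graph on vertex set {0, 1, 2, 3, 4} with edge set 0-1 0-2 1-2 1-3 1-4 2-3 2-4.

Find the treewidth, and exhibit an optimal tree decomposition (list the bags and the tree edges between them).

Treewidth 2.
One such decomposition:
Bags: B1 = {1, 2, 3}  B2 = {1, 2, 4}  B3 = {0, 1, 2}
Tree: B1–B2, B2–B3

Every bag has size at most 3, so the width is 3 − 1 = 2 and tw(G) ≤ 2. For the lower bound, the 3 vertices {0, 1, 2} are pairwise adjacent, and any tree decomposition puts a clique entirely inside one bag — forcing width ≥ 2. Therefore the treewidth is 2.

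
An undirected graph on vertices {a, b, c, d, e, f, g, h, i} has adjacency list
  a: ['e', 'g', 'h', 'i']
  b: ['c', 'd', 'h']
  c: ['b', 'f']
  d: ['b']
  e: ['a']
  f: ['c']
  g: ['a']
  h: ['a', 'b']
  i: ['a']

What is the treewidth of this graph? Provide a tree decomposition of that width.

Each bag holds 2 vertices, so the decomposition has width 1, which upper-bounds the treewidth. G has an edge, so its treewidth is at least 1. Therefore the treewidth is 1.

Treewidth 1.
One such decomposition:
Bags: B1 = {b, h}  B2 = {a, h}  B3 = {b, c}  B4 = {a, e}  B5 = {c, f}  B6 = {a, i}  B7 = {b, d}  B8 = {a, g}
Tree: B1–B2, B1–B3, B2–B4, B3–B5, B2–B6, B1–B7, B2–B8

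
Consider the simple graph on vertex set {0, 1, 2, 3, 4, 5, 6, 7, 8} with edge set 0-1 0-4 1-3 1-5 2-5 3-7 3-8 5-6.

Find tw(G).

A width-1 tree decomposition is:
Bags: B1 = {0, 1}  B2 = {1, 5}  B3 = {1, 3}  B4 = {3, 8}  B5 = {2, 5}  B6 = {0, 4}  B7 = {5, 6}  B8 = {3, 7}
Tree: B1–B2, B1–B3, B3–B4, B2–B5, B1–B6, B5–B7, B3–B8
Every bag has size at most 2, so the width is 2 − 1 = 1 and tw(G) ≤ 1. G has an edge, so its treewidth is at least 1. Combining the bounds, tw(G) = 1.

1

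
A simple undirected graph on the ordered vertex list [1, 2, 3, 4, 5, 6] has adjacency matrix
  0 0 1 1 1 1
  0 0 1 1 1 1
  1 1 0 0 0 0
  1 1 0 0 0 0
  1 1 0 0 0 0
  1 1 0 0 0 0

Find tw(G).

A width-2 tree decomposition is:
Bags: B1 = {1, 2, 3}  B2 = {1, 2, 6}  B3 = {1, 2, 4}  B4 = {1, 2, 5}
Tree: B1–B2, B2–B3, B3–B4
Every bag has size at most 3, so the width is 3 − 1 = 2 and tw(G) ≤ 2. Since 2–3–1–6–2 is a cycle in G, G is not acyclic. Forests are exactly the graphs of treewidth ≤ 1, so tw(G) ≥ 2. Combining the bounds, tw(G) = 2.

2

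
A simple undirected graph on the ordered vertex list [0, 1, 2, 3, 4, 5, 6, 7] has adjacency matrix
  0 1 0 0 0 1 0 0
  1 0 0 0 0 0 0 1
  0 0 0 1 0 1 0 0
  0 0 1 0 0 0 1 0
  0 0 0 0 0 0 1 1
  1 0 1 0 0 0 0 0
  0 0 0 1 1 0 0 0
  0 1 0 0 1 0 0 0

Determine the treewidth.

2

A width-2 tree decomposition is:
Bags: B1 = {0, 1, 5}  B2 = {1, 5, 7}  B3 = {4, 5, 7}  B4 = {4, 5, 6}  B5 = {3, 5, 6}  B6 = {2, 3, 5}
Tree: B1–B2, B2–B3, B3–B4, B4–B5, B5–B6
Each bag holds 3 vertices, so the decomposition has width 2, which upper-bounds the treewidth. The edges 5–0–1–7–4–6–3–2–5 form a cycle, so G is not a tree and its treewidth is at least 2. Combining the bounds, tw(G) = 2.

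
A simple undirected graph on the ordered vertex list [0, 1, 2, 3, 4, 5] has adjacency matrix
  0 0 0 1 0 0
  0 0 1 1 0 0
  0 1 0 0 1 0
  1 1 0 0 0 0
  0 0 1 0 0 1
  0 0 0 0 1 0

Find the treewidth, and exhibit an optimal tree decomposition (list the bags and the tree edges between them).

The largest bag has 2 vertices, giving width 1; this decomposition certifies tw(G) ≤ 1. Any graph with an edge has treewidth ≥ 1, and G has the edge 0–3. Hence tw(G) = 1 exactly.

Treewidth 1.
One optimal decomposition is:
Bags: B1 = {0, 3}  B2 = {1, 3}  B3 = {1, 2}  B4 = {2, 4}  B5 = {4, 5}
Tree: B1–B2, B2–B3, B3–B4, B4–B5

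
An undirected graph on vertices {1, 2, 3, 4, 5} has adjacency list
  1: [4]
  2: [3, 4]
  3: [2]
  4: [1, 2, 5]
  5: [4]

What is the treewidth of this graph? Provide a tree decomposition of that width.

Treewidth 1.
Bags: B1 = {2, 3}  B2 = {2, 4}  B3 = {1, 4}  B4 = {4, 5}
Tree: B1–B2, B2–B3, B3–B4

The largest bag has 2 vertices, giving width 1; this decomposition certifies tw(G) ≤ 1. Since G has at least one edge (e.g. 2–3), it is not an edgeless graph, so tw(G) ≥ 1. Therefore the treewidth is 1.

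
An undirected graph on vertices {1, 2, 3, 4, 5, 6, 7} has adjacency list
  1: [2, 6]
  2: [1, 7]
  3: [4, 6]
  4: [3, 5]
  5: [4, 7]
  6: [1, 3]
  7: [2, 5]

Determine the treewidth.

A width-2 tree decomposition is:
Bags: B1 = {3, 4, 6}  B2 = {4, 5, 6}  B3 = {5, 6, 7}  B4 = {2, 6, 7}  B5 = {1, 2, 6}
Tree: B1–B2, B2–B3, B3–B4, B4–B5
Each bag holds 3 vertices, so the decomposition has width 2, which upper-bounds the treewidth. Since 6–3–4–5–7–2–1–6 is a cycle in G, G is not acyclic. Forests are exactly the graphs of treewidth ≤ 1, so tw(G) ≥ 2. Hence tw(G) = 2 exactly.

2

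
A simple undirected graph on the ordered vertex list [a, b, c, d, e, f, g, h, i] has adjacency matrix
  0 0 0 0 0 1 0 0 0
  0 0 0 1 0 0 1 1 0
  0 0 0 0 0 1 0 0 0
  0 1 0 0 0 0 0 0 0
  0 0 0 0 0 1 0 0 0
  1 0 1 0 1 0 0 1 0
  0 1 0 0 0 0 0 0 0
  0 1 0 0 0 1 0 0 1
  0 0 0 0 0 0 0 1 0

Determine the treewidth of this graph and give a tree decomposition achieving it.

The largest bag has 2 vertices, giving width 1; this decomposition certifies tw(G) ≤ 1. Any graph with an edge has treewidth ≥ 1, and G has the edge f–e. Combining the bounds, tw(G) = 1.

Treewidth 1.
One such decomposition:
Bags: B1 = {e, f}  B2 = {f, h}  B3 = {b, h}  B4 = {a, f}  B5 = {c, f}  B6 = {h, i}  B7 = {b, g}  B8 = {b, d}
Tree: B1–B2, B2–B3, B2–B4, B4–B5, B3–B6, B3–B7, B3–B8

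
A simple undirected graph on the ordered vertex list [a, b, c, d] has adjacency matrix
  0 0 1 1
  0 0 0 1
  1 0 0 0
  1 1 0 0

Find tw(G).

A width-1 tree decomposition is:
Bags: B1 = {a, d}  B2 = {a, c}  B3 = {b, d}
Tree: B1–B2, B1–B3
Every bag has size at most 2, so the width is 2 − 1 = 1 and tw(G) ≤ 1. Since G has at least one edge (e.g. a–d), it is not an edgeless graph, so tw(G) ≥ 1. Combining the bounds, tw(G) = 1.

1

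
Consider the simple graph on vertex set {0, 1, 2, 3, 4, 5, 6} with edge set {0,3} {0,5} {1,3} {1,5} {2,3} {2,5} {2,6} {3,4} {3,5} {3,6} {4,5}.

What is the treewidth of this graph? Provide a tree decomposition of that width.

Every bag has size at most 3, so the width is 3 − 1 = 2 and tw(G) ≤ 2. For the lower bound, the 3 vertices {0, 3, 5} are pairwise adjacent, and any tree decomposition puts a clique entirely inside one bag — forcing width ≥ 2. Therefore the treewidth is 2.

Treewidth 2.
Bags: B1 = {2, 3, 5}  B2 = {2, 3, 6}  B3 = {0, 3, 5}  B4 = {3, 4, 5}  B5 = {1, 3, 5}
Tree: B1–B2, B1–B3, B3–B4, B1–B5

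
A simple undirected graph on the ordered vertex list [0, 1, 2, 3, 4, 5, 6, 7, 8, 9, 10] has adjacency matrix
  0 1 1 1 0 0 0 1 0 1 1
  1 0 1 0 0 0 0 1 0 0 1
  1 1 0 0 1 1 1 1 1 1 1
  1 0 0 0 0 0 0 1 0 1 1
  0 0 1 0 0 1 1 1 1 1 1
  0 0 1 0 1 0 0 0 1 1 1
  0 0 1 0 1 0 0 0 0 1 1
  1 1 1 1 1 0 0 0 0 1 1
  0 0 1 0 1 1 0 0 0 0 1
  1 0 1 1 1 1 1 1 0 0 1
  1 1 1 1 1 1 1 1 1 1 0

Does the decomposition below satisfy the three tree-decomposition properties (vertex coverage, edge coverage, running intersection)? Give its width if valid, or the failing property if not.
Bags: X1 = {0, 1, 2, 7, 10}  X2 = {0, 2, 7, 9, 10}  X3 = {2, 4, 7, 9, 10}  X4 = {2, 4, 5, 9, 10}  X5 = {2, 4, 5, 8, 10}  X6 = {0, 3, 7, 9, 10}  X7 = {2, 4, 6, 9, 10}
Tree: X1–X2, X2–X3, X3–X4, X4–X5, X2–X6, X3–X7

Yes; width 4.

Checking the three conditions: (i) the bags cover all of {0, 1, 2, 3, 4, 5, 6, 7, 8, 9, 10}; (ii) for each edge, some bag contains both endpoints; (iii) the bags containing any fixed vertex form a subtree. All hold, so the decomposition is valid with width 5 − 1 = 4.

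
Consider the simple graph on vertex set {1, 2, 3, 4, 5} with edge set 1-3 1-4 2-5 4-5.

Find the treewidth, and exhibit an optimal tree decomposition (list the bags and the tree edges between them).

Every bag has size at most 2, so the width is 2 − 1 = 1 and tw(G) ≤ 1. Any graph with an edge has treewidth ≥ 1, and G has the edge 2–5. Combining the bounds, tw(G) = 1.

Treewidth 1.
One such decomposition:
Bags: B1 = {2, 5}  B2 = {4, 5}  B3 = {1, 4}  B4 = {1, 3}
Tree: B1–B2, B2–B3, B3–B4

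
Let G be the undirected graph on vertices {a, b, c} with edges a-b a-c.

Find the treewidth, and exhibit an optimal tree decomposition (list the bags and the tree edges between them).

Treewidth 1.
One optimal decomposition is:
Bags: B1 = {a, b}  B2 = {a, c}
Tree: B1–B2

The largest bag has 2 vertices, giving width 1; this decomposition certifies tw(G) ≤ 1. Since G has at least one edge (e.g. b–a), it is not an edgeless graph, so tw(G) ≥ 1. Hence tw(G) = 1 exactly.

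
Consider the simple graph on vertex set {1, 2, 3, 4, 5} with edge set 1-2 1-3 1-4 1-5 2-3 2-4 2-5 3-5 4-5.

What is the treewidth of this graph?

A width-3 tree decomposition is:
Bags: B1 = {1, 2, 4, 5}  B2 = {1, 2, 3, 5}
Tree: B1–B2
Every bag has size at most 4, so the width is 4 − 1 = 3 and tw(G) ≤ 3. For the lower bound, the 4 vertices {1, 2, 3, 5} are pairwise adjacent, and any tree decomposition puts a clique entirely inside one bag — forcing width ≥ 3. Therefore the treewidth is 3.

3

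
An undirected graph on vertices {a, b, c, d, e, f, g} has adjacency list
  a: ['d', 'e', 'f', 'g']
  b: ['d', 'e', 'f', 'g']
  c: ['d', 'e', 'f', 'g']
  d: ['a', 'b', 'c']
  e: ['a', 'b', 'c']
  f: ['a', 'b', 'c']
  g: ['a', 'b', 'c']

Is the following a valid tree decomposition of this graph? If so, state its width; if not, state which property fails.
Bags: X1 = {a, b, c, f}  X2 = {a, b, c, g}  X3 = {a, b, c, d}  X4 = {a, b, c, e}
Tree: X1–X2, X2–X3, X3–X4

Vertex coverage: the bags together contain {a, b, c, d, e, f, g}, the full vertex set. Edge coverage: each edge of G has both endpoints in at least one bag. Running intersection: for every vertex, the bags containing it form a connected subtree. All three properties hold, so this is a valid tree decomposition of width max|bag| − 1 = 3, and hence tw(G) ≤ 3.

Yes; width 3.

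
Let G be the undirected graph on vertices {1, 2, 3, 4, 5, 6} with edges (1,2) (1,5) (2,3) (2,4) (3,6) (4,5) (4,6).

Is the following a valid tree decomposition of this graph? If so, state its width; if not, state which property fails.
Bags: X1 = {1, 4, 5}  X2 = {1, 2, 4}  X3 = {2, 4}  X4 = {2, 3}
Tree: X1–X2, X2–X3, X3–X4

No — vertex 6 appears in no bag.

A tree decomposition must satisfy three properties: every vertex lies in some bag; for every edge, both endpoints lie together in some bag; and for every vertex, the bags containing it form a connected subtree. Here vertex 6 appears in no bag, so the decomposition is invalid.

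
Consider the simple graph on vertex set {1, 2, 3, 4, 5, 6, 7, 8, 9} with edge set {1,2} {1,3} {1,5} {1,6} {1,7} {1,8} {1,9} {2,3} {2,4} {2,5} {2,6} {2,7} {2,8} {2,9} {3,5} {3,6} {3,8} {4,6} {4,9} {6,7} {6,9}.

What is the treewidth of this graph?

A width-3 tree decomposition is:
Bags: B1 = {1, 2, 3, 6}  B2 = {1, 2, 6, 7}  B3 = {1, 2, 3, 5}  B4 = {1, 2, 6, 9}  B5 = {1, 2, 3, 8}  B6 = {2, 4, 6, 9}
Tree: B1–B2, B1–B3, B2–B4, B3–B5, B4–B6
Each bag holds 4 vertices, so the decomposition has width 3, which upper-bounds the treewidth. For the lower bound, the 4 vertices {1, 2, 6, 9} are pairwise adjacent, and any tree decomposition puts a clique entirely inside one bag — forcing width ≥ 3. Combining the bounds, tw(G) = 3.

3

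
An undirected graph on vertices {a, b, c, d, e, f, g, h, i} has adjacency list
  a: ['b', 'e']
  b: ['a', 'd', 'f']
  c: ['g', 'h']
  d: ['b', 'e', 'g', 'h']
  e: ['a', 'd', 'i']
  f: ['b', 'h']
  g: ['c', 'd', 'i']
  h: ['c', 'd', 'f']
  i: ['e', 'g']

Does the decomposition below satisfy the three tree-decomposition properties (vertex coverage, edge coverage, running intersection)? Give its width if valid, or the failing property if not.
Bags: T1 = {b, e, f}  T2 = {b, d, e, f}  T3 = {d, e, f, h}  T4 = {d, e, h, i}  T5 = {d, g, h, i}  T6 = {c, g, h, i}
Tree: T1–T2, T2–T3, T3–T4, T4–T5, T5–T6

A tree decomposition must satisfy three properties: every vertex lies in some bag; for every edge, both endpoints lie together in some bag; and for every vertex, the bags containing it form a connected subtree. Here vertex a appears in no bag, so the decomposition is invalid.

No — vertex a appears in no bag.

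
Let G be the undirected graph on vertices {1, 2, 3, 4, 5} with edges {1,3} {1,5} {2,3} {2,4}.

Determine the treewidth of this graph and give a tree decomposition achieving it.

Treewidth 1.
One optimal decomposition is:
Bags: B1 = {1, 5}  B2 = {1, 3}  B3 = {2, 3}  B4 = {2, 4}
Tree: B1–B2, B2–B3, B3–B4

The largest bag has 2 vertices, giving width 1; this decomposition certifies tw(G) ≤ 1. G has an edge, so its treewidth is at least 1. Hence tw(G) = 1 exactly.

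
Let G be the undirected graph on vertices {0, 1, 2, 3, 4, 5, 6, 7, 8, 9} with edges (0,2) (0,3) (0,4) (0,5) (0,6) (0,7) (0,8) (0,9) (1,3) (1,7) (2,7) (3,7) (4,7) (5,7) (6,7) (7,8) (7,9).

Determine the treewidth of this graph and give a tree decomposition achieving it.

Treewidth 2.
Bags: B1 = {0, 6, 7}  B2 = {0, 7, 9}  B3 = {0, 3, 7}  B4 = {0, 5, 7}  B5 = {0, 4, 7}  B6 = {0, 7, 8}  B7 = {1, 3, 7}  B8 = {0, 2, 7}
Tree: B1–B2, B1–B3, B1–B4, B1–B5, B5–B6, B3–B7, B1–B8

The largest bag has 3 vertices, giving width 2; this decomposition certifies tw(G) ≤ 2. Conversely, {0, 2, 7} is a clique of size 3, and the vertices of any clique must share a bag in every tree decomposition; so some bag has ≥ 3 vertices and tw(G) ≥ 2. Combining the bounds, tw(G) = 2.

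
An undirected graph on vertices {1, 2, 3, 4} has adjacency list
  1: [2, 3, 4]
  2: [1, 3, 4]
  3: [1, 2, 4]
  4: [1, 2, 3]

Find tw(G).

A width-3 tree decomposition is:
Bags: B1 = {1, 2, 3, 4}
Tree: (single bag)
With just one bag of size 4, the width is 4 − 1 = 3, so tw(G) ≤ 3. For the lower bound, the 4 vertices {1, 2, 3, 4} are pairwise adjacent, and any tree decomposition puts a clique entirely inside one bag — forcing width ≥ 3. Combining the bounds, tw(G) = 3.

3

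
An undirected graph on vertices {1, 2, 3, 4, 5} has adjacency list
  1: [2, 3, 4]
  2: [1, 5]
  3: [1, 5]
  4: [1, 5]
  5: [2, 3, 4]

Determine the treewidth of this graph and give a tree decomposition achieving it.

Treewidth 2.
One optimal decomposition is:
Bags: B1 = {1, 2, 5}  B2 = {1, 3, 5}  B3 = {1, 4, 5}
Tree: B1–B2, B2–B3

The largest bag has 3 vertices, giving width 2; this decomposition certifies tw(G) ≤ 2. The edges 5–2–1–3–5 form a cycle, so G is not a tree and its treewidth is at least 2. Combining the bounds, tw(G) = 2.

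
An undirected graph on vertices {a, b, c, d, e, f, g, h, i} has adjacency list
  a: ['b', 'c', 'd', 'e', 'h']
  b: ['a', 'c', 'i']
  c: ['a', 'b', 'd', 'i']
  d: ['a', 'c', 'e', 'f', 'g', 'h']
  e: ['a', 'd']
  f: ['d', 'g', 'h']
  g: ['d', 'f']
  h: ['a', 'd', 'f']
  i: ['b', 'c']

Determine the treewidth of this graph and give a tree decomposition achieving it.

Treewidth 2.
One optimal decomposition is:
Bags: B1 = {a, d, h}  B2 = {a, d, e}  B3 = {d, f, h}  B4 = {a, c, d}  B5 = {a, b, c}  B6 = {b, c, i}  B7 = {d, f, g}
Tree: B1–B2, B1–B3, B1–B4, B4–B5, B5–B6, B3–B7

The largest bag has 3 vertices, giving width 2; this decomposition certifies tw(G) ≤ 2. For the lower bound, the 3 vertices {d, f, g} are pairwise adjacent, and any tree decomposition puts a clique entirely inside one bag — forcing width ≥ 2. The upper and lower bounds meet at 2, so that is the treewidth.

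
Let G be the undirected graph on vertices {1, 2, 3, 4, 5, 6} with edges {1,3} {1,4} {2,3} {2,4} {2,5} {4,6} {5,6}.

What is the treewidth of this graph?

2

A width-2 tree decomposition is:
Bags: B1 = {1, 3, 4}  B2 = {2, 3, 4}  B3 = {2, 4, 6}  B4 = {2, 5, 6}
Tree: B1–B2, B2–B3, B3–B4
The largest bag has 3 vertices, giving width 2; this decomposition certifies tw(G) ≤ 2. For the lower bound, G contains the cycle 1–3–2–4–1, so G is not a forest; only forests have treewidth ≤ 1, hence tw(G) ≥ 2. The upper and lower bounds meet at 2, so that is the treewidth.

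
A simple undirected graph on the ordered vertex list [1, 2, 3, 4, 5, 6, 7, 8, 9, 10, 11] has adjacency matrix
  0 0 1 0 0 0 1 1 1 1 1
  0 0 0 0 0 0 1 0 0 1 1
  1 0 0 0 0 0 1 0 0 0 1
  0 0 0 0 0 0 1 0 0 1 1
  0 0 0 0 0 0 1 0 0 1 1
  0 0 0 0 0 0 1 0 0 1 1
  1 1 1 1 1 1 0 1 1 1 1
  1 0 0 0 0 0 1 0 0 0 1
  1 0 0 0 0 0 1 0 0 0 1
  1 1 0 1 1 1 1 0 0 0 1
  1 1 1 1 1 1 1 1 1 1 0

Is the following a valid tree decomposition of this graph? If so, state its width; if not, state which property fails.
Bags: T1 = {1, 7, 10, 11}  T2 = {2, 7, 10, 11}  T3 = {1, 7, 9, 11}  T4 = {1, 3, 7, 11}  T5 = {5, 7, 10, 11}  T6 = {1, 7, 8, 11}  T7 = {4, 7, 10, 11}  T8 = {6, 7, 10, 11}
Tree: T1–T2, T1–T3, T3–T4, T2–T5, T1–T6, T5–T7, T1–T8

Yes; width 3.

Every vertex of G appears in some bag (union = {1, 2, 3, 4, 5, 6, 7, 8, 9, 10, 11}); every edge is covered by a bag; and for each vertex v the set of bags containing v is connected in the bag tree. The decomposition is therefore valid. The largest bag has 4 vertices, so the width is 3.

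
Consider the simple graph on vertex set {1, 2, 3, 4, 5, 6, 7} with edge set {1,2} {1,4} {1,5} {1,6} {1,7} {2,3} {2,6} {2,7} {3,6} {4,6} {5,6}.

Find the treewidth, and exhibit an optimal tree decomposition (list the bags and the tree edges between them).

Every bag has size at most 3, so the width is 3 − 1 = 2 and tw(G) ≤ 2. Conversely, {1, 2, 6} is a clique of size 3, and the vertices of any clique must share a bag in every tree decomposition; so some bag has ≥ 3 vertices and tw(G) ≥ 2. The upper and lower bounds meet at 2, so that is the treewidth.

Treewidth 2.
One optimal decomposition is:
Bags: B1 = {1, 2, 6}  B2 = {1, 2, 7}  B3 = {1, 4, 6}  B4 = {2, 3, 6}  B5 = {1, 5, 6}
Tree: B1–B2, B1–B3, B1–B4, B3–B5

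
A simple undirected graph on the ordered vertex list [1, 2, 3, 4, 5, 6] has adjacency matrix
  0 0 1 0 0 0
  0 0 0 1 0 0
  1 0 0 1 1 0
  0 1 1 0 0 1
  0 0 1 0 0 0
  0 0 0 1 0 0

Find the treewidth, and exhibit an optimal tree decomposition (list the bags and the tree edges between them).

Treewidth 1.
Bags: B1 = {3, 4}  B2 = {2, 4}  B3 = {3, 5}  B4 = {4, 6}  B5 = {1, 3}
Tree: B1–B2, B1–B3, B2–B4, B3–B5

Every bag has size at most 2, so the width is 2 − 1 = 1 and tw(G) ≤ 1. G has an edge, so its treewidth is at least 1. Therefore the treewidth is 1.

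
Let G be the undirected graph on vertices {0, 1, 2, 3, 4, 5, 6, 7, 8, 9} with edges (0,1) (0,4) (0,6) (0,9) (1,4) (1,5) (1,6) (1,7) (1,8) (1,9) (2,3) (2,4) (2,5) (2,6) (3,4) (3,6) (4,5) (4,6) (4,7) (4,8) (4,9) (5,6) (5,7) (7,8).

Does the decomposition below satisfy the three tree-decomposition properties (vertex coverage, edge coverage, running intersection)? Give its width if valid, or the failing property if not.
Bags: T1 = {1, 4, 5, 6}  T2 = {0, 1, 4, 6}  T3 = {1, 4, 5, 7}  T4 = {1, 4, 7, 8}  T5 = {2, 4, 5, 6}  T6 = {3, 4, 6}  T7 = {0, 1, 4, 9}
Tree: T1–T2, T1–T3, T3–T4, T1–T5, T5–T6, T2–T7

A tree decomposition must satisfy three properties: every vertex lies in some bag; for every edge, both endpoints lie together in some bag; and for every vertex, the bags containing it form a connected subtree. Here edge (2,3) lies in no bag, so the decomposition is invalid.

No — edge (2,3) lies in no bag.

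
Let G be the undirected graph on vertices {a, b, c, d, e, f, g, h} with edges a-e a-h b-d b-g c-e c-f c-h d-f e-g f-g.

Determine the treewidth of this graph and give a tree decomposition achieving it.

Treewidth 2.
One optimal decomposition is:
Bags: B1 = {a, e, h}  B2 = {c, e, h}  B3 = {c, e, g}  B4 = {c, f, g}  B5 = {b, f, g}  B6 = {b, d, f}
Tree: B1–B2, B2–B3, B3–B4, B4–B5, B5–B6

Every bag has size at most 3, so the width is 3 − 1 = 2 and tw(G) ≤ 2. Since a–h–c–e–a is a cycle in G, G is not acyclic. Forests are exactly the graphs of treewidth ≤ 1, so tw(G) ≥ 2. Combining the bounds, tw(G) = 2.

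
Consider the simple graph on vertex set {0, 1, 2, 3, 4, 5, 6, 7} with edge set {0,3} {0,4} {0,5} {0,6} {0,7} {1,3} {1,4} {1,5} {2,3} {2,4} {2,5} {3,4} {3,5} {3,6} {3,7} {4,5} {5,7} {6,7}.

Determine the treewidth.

3

A width-3 tree decomposition is:
Bags: B1 = {2, 3, 4, 5}  B2 = {1, 3, 4, 5}  B3 = {0, 3, 4, 5}  B4 = {0, 3, 5, 7}  B5 = {0, 3, 6, 7}
Tree: B1–B2, B1–B3, B3–B4, B4–B5
The largest bag has 4 vertices, giving width 3; this decomposition certifies tw(G) ≤ 3. For the lower bound, the 4 vertices {0, 3, 4, 5} are pairwise adjacent, and any tree decomposition puts a clique entirely inside one bag — forcing width ≥ 3. Therefore the treewidth is 3.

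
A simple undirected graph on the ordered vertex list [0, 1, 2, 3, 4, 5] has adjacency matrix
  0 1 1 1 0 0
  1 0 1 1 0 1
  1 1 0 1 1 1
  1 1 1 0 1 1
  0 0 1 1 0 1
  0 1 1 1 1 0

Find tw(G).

A width-3 tree decomposition is:
Bags: B1 = {1, 2, 3, 5}  B2 = {0, 1, 2, 3}  B3 = {2, 3, 4, 5}
Tree: B1–B2, B1–B3
The largest bag has 4 vertices, giving width 3; this decomposition certifies tw(G) ≤ 3. On the other hand G contains the 4-clique {0, 1, 2, 3}. A clique must lie in a single bag of any decomposition, so no decomposition can have width below 3. Hence tw(G) = 3 exactly.

3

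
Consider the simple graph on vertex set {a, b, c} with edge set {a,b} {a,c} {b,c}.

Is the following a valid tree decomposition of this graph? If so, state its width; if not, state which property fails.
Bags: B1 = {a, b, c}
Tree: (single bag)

Checking the three conditions: (i) the bags cover all of {a, b, c}; (ii) for each edge, some bag contains both endpoints; (iii) the bags containing any fixed vertex form a subtree. All hold, so the decomposition is valid with width 3 − 1 = 2.

Yes; width 2.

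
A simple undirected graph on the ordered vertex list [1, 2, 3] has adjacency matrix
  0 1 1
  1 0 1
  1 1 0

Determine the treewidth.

A width-2 tree decomposition is:
Bags: B1 = {1, 2, 3}
Tree: (single bag)
A single bag containing all 3 vertices is trivially a valid decomposition of width 2. On the other hand G contains the 3-clique {1, 2, 3}. A clique must lie in a single bag of any decomposition, so no decomposition can have width below 2. Combining the bounds, tw(G) = 2.

2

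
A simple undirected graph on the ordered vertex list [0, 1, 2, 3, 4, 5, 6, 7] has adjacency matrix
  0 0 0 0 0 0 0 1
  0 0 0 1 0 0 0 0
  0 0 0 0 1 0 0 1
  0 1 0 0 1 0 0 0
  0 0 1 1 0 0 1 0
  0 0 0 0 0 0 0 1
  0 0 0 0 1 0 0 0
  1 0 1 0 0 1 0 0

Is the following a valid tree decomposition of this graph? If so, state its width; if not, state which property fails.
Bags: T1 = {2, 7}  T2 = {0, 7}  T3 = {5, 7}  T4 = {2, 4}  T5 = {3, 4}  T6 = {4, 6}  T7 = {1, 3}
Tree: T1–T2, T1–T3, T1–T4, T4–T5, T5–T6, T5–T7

Vertex coverage: the bags together contain {0, 1, 2, 3, 4, 5, 6, 7}, the full vertex set. Edge coverage: each edge of G has both endpoints in at least one bag. Running intersection: for every vertex, the bags containing it form a connected subtree. All three properties hold, so this is a valid tree decomposition of width max|bag| − 1 = 1, and hence tw(G) ≤ 1.

Yes; width 1.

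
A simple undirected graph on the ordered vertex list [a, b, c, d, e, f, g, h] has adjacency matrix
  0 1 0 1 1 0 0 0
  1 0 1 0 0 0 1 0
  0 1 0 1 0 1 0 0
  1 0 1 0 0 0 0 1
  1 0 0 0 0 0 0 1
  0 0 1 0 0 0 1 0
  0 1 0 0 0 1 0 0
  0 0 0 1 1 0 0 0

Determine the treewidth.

2

A width-2 tree decomposition is:
Bags: B1 = {b, f, g}  B2 = {b, c, f}  B3 = {a, b, c}  B4 = {a, c, d}  B5 = {a, d, e}  B6 = {d, e, h}
Tree: B1–B2, B2–B3, B3–B4, B4–B5, B5–B6
Every bag has size at most 3, so the width is 3 − 1 = 2 and tw(G) ≤ 2. The edges g–f–c–b–g form a cycle, so G is not a tree and its treewidth is at least 2. Combining the bounds, tw(G) = 2.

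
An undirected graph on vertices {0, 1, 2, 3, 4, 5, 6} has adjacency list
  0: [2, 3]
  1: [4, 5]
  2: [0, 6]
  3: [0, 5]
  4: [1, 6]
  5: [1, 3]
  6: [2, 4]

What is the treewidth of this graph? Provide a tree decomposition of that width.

Treewidth 2.
Bags: B1 = {0, 2, 3}  B2 = {2, 3, 5}  B3 = {1, 2, 5}  B4 = {1, 2, 4}  B5 = {2, 4, 6}
Tree: B1–B2, B2–B3, B3–B4, B4–B5

Every bag has size at most 3, so the width is 3 − 1 = 2 and tw(G) ≤ 2. For the lower bound, G contains the cycle 2–0–3–5–1–4–6–2, so G is not a forest; only forests have treewidth ≤ 1, hence tw(G) ≥ 2. Combining the bounds, tw(G) = 2.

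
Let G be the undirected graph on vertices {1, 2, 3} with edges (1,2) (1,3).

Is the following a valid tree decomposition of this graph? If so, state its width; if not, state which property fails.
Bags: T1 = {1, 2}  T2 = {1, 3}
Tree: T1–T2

Yes; width 1.

Vertex coverage: the bags together contain {1, 2, 3}, the full vertex set. Edge coverage: each edge of G has both endpoints in at least one bag. Running intersection: for every vertex, the bags containing it form a connected subtree. All three properties hold, so this is a valid tree decomposition of width max|bag| − 1 = 1, and hence tw(G) ≤ 1.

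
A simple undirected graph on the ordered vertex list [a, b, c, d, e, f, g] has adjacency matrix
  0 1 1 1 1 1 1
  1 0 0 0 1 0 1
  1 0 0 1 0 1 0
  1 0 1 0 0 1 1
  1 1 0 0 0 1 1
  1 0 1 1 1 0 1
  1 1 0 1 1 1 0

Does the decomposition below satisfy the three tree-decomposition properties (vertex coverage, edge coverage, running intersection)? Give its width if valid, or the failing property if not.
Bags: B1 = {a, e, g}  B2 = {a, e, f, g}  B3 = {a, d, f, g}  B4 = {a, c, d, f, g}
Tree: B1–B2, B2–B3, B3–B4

A tree decomposition must satisfy three properties: every vertex lies in some bag; for every edge, both endpoints lie together in some bag; and for every vertex, the bags containing it form a connected subtree. Here vertex b appears in no bag, so the decomposition is invalid.

No — vertex b appears in no bag.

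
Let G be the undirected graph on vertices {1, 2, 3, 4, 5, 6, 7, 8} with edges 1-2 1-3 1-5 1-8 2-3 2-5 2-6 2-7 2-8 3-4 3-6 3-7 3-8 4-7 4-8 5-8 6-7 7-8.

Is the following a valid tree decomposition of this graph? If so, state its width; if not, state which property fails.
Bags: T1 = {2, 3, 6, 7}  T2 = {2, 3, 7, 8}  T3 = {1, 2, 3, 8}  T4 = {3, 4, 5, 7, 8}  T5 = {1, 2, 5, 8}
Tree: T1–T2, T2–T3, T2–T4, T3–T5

No — bags containing vertex 5 are not connected in the tree.

A tree decomposition must satisfy three properties: every vertex lies in some bag; for every edge, both endpoints lie together in some bag; and for every vertex, the bags containing it form a connected subtree. Here bags containing vertex 5 are not connected in the tree, so the decomposition is invalid.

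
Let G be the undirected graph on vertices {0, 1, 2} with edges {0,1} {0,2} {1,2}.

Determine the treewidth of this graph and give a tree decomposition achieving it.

A single bag containing all 3 vertices is trivially a valid decomposition of width 2. On the other hand G contains the 3-clique {0, 1, 2}. A clique must lie in a single bag of any decomposition, so no decomposition can have width below 2. Hence tw(G) = 2 exactly.

Treewidth 2.
Bags: B1 = {0, 1, 2}
Tree: (single bag)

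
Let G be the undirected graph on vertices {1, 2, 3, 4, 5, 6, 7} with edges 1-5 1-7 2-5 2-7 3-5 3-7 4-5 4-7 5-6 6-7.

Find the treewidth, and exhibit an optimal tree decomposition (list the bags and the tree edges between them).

Treewidth 2.
One such decomposition:
Bags: B1 = {2, 5, 7}  B2 = {5, 6, 7}  B3 = {3, 5, 7}  B4 = {1, 5, 7}  B5 = {4, 5, 7}
Tree: B1–B2, B2–B3, B3–B4, B4–B5

Each bag holds 3 vertices, so the decomposition has width 2, which upper-bounds the treewidth. Since 7–2–5–6–7 is a cycle in G, G is not acyclic. Forests are exactly the graphs of treewidth ≤ 1, so tw(G) ≥ 2. Therefore the treewidth is 2.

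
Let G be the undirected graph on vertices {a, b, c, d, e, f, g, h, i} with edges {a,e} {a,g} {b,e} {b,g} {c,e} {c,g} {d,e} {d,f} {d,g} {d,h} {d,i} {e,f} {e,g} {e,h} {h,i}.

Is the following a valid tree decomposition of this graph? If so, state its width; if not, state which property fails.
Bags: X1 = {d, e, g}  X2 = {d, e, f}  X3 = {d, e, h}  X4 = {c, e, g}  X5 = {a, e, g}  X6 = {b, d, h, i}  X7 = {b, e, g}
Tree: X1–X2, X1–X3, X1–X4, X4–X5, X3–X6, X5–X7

No — bags containing vertex b are not connected in the tree.

A tree decomposition must satisfy three properties: every vertex lies in some bag; for every edge, both endpoints lie together in some bag; and for every vertex, the bags containing it form a connected subtree. Here bags containing vertex b are not connected in the tree, so the decomposition is invalid.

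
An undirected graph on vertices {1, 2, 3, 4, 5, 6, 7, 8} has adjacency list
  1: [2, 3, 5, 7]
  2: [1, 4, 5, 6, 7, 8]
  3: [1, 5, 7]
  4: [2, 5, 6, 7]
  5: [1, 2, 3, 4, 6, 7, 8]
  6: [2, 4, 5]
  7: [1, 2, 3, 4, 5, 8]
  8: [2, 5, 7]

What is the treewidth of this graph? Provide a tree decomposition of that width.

Treewidth 3.
One optimal decomposition is:
Bags: B1 = {1, 3, 5, 7}  B2 = {1, 2, 5, 7}  B3 = {2, 4, 5, 7}  B4 = {2, 5, 7, 8}  B5 = {2, 4, 5, 6}
Tree: B1–B2, B2–B3, B2–B4, B3–B5

Every bag has size at most 4, so the width is 4 − 1 = 3 and tw(G) ≤ 3. On the other hand G contains the 4-clique {2, 4, 5, 6}. A clique must lie in a single bag of any decomposition, so no decomposition can have width below 3. The upper and lower bounds meet at 3, so that is the treewidth.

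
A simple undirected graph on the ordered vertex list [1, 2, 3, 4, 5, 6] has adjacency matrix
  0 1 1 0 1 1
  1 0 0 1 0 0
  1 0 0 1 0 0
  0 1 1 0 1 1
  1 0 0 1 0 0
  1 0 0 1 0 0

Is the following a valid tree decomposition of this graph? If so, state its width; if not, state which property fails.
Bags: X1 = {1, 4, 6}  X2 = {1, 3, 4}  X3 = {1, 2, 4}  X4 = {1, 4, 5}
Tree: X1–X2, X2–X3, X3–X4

Checking the three conditions: (i) the bags cover all of {1, 2, 3, 4, 5, 6}; (ii) for each edge, some bag contains both endpoints; (iii) the bags containing any fixed vertex form a subtree. All hold, so the decomposition is valid with width 3 − 1 = 2.

Yes; width 2.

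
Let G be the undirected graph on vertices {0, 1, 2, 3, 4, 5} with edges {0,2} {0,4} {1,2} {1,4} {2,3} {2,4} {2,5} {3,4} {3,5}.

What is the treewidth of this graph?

A width-2 tree decomposition is:
Bags: B1 = {0, 2, 4}  B2 = {1, 2, 4}  B3 = {2, 3, 4}  B4 = {2, 3, 5}
Tree: B1–B2, B2–B3, B3–B4
The largest bag has 3 vertices, giving width 2; this decomposition certifies tw(G) ≤ 2. Conversely, {0, 2, 4} is a clique of size 3, and the vertices of any clique must share a bag in every tree decomposition; so some bag has ≥ 3 vertices and tw(G) ≥ 2. Therefore the treewidth is 2.

2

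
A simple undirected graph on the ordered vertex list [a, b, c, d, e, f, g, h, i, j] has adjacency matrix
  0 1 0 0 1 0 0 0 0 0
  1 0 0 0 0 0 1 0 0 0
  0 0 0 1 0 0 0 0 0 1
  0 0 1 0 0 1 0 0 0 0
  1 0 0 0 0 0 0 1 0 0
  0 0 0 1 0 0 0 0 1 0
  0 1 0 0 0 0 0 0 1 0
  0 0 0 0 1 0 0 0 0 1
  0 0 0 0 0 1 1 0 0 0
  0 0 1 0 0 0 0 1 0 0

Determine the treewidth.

A width-2 tree decomposition is:
Bags: B1 = {a, e, h}  B2 = {a, h, j}  B3 = {a, c, j}  B4 = {a, c, d}  B5 = {a, d, f}  B6 = {a, f, i}  B7 = {a, g, i}  B8 = {a, b, g}
Tree: B1–B2, B2–B3, B3–B4, B4–B5, B5–B6, B6–B7, B7–B8
Every bag has size at most 3, so the width is 3 − 1 = 2 and tw(G) ≤ 2. For the lower bound, G contains the cycle a–e–h–j–c–d–f–i–g–b–a, so G is not a forest; only forests have treewidth ≤ 1, hence tw(G) ≥ 2. The upper and lower bounds meet at 2, so that is the treewidth.

2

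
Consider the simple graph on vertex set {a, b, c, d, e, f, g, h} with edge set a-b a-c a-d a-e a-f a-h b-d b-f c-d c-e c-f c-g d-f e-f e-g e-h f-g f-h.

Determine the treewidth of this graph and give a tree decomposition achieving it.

Each bag holds 4 vertices, so the decomposition has width 3, which upper-bounds the treewidth. For the lower bound, the 4 vertices {c, e, f, g} are pairwise adjacent, and any tree decomposition puts a clique entirely inside one bag — forcing width ≥ 3. Therefore the treewidth is 3.

Treewidth 3.
One such decomposition:
Bags: B1 = {a, c, e, f}  B2 = {c, e, f, g}  B3 = {a, c, d, f}  B4 = {a, e, f, h}  B5 = {a, b, d, f}
Tree: B1–B2, B1–B3, B1–B4, B3–B5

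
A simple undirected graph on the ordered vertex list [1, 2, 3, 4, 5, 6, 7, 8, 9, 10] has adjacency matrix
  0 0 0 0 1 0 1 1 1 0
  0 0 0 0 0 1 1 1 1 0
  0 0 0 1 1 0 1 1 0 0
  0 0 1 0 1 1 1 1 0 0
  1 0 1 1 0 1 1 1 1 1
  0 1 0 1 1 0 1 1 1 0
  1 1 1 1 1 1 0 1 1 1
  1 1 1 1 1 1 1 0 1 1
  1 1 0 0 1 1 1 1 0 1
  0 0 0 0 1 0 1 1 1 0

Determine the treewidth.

A width-4 tree decomposition is:
Bags: B1 = {4, 5, 6, 7, 8}  B2 = {5, 6, 7, 8, 9}  B3 = {5, 7, 8, 9, 10}  B4 = {1, 5, 7, 8, 9}  B5 = {3, 4, 5, 7, 8}  B6 = {2, 6, 7, 8, 9}
Tree: B1–B2, B2–B3, B2–B4, B1–B5, B2–B6
Each bag holds 5 vertices, so the decomposition has width 4, which upper-bounds the treewidth. Conversely, {2, 6, 7, 8, 9} is a clique of size 5, and the vertices of any clique must share a bag in every tree decomposition; so some bag has ≥ 5 vertices and tw(G) ≥ 4. Hence tw(G) = 4 exactly.

4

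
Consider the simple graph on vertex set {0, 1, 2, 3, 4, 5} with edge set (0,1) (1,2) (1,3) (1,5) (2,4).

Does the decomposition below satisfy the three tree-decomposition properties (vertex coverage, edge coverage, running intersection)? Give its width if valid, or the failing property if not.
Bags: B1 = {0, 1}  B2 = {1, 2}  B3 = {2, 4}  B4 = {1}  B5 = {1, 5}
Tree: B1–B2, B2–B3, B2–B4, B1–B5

A tree decomposition must satisfy three properties: every vertex lies in some bag; for every edge, both endpoints lie together in some bag; and for every vertex, the bags containing it form a connected subtree. Here vertex 3 appears in no bag, so the decomposition is invalid.

No — vertex 3 appears in no bag.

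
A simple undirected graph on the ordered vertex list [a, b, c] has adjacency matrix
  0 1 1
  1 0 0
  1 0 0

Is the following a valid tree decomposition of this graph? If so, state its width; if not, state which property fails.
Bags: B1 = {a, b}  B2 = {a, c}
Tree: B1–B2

Every vertex of G appears in some bag (union = {a, b, c}); every edge is covered by a bag; and for each vertex v the set of bags containing v is connected in the bag tree. The decomposition is therefore valid. The largest bag has 2 vertices, so the width is 1.

Yes; width 1.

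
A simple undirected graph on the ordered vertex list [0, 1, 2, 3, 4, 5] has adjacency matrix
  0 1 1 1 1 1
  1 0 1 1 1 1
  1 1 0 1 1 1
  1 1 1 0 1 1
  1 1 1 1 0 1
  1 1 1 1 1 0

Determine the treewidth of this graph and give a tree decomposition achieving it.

A single bag containing all 6 vertices is trivially a valid decomposition of width 5. On the other hand G contains the 6-clique {0, 1, 2, 3, 4, 5}. A clique must lie in a single bag of any decomposition, so no decomposition can have width below 5. Hence tw(G) = 5 exactly.

Treewidth 5.
One such decomposition:
Bags: B1 = {0, 1, 2, 3, 4, 5}
Tree: (single bag)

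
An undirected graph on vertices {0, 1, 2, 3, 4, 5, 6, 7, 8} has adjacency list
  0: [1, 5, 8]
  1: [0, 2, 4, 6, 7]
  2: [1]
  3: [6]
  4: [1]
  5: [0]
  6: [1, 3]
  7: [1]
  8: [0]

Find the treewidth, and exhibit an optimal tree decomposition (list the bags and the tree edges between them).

Treewidth 1.
Bags: B1 = {0, 1}  B2 = {1, 4}  B3 = {0, 5}  B4 = {1, 2}  B5 = {0, 8}  B6 = {1, 6}  B7 = {1, 7}  B8 = {3, 6}
Tree: B1–B2, B1–B3, B2–B4, B3–B5, B1–B6, B1–B7, B6–B8

The largest bag has 2 vertices, giving width 1; this decomposition certifies tw(G) ≤ 1. Any graph with an edge has treewidth ≥ 1, and G has the edge 1–0. Combining the bounds, tw(G) = 1.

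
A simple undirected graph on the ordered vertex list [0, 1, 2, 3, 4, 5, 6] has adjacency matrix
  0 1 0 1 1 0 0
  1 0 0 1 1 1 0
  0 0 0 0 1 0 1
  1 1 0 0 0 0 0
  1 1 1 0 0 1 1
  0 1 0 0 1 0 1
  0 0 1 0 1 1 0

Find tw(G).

2

A width-2 tree decomposition is:
Bags: B1 = {0, 1, 4}  B2 = {1, 4, 5}  B3 = {0, 1, 3}  B4 = {4, 5, 6}  B5 = {2, 4, 6}
Tree: B1–B2, B1–B3, B2–B4, B4–B5
Every bag has size at most 3, so the width is 3 − 1 = 2 and tw(G) ≤ 2. Conversely, {0, 1, 3} is a clique of size 3, and the vertices of any clique must share a bag in every tree decomposition; so some bag has ≥ 3 vertices and tw(G) ≥ 2. The upper and lower bounds meet at 2, so that is the treewidth.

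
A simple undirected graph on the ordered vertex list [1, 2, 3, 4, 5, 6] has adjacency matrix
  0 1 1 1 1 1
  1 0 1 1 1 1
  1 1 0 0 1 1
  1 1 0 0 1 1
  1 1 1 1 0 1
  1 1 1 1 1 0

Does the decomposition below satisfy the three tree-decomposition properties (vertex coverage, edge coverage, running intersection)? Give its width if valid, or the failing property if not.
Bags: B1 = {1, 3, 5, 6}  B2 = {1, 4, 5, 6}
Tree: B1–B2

No — vertex 2 appears in no bag.

A tree decomposition must satisfy three properties: every vertex lies in some bag; for every edge, both endpoints lie together in some bag; and for every vertex, the bags containing it form a connected subtree. Here vertex 2 appears in no bag, so the decomposition is invalid.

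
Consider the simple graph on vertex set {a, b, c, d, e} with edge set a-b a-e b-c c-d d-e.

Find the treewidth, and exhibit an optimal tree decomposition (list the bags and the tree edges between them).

Treewidth 2.
One such decomposition:
Bags: B1 = {a, b, c}  B2 = {a, c, e}  B3 = {c, d, e}
Tree: B1–B2, B2–B3

Each bag holds 3 vertices, so the decomposition has width 2, which upper-bounds the treewidth. Since c–b–a–e–d–c is a cycle in G, G is not acyclic. Forests are exactly the graphs of treewidth ≤ 1, so tw(G) ≥ 2. Hence tw(G) = 2 exactly.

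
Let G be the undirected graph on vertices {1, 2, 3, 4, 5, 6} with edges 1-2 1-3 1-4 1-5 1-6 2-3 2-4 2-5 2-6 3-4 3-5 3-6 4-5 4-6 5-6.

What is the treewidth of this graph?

5

A width-5 tree decomposition is:
Bags: B1 = {1, 2, 3, 4, 5, 6}
Tree: (single bag)
With just one bag of size 6, the width is 6 − 1 = 5, so tw(G) ≤ 5. For the lower bound, the 6 vertices {1, 2, 3, 4, 5, 6} are pairwise adjacent, and any tree decomposition puts a clique entirely inside one bag — forcing width ≥ 5. Therefore the treewidth is 5.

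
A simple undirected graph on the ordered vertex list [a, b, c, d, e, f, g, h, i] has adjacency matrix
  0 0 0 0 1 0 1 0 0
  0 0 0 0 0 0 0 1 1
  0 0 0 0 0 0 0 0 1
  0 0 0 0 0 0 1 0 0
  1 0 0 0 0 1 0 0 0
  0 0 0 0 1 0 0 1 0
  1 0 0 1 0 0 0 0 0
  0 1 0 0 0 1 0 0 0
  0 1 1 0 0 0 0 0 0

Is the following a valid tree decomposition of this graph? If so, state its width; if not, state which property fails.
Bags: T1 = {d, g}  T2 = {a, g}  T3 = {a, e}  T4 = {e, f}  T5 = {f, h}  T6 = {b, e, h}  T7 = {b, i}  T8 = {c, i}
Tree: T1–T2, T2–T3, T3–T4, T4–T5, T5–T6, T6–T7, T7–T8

A tree decomposition must satisfy three properties: every vertex lies in some bag; for every edge, both endpoints lie together in some bag; and for every vertex, the bags containing it form a connected subtree. Here bags containing vertex e are not connected in the tree, so the decomposition is invalid.

No — bags containing vertex e are not connected in the tree.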